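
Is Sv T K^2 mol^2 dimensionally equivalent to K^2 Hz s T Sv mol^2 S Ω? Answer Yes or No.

Left side:
  Sv = m²·s⁻².
  T = kg·s⁻²·A⁻¹.
  Combining: Sv·T·K²·mol² = (m²·s⁻²) · (kg·s⁻²·A⁻¹) · K² · mol² = kg·m²·s⁻⁴·A⁻¹·K²·mol².
Right side:
  Hz = 1/s = s⁻¹ (frequency is cycles per second).
  T = Wb/m² (flux density = flux per area),
      = kg·s⁻²·A⁻¹.
  Sv = J/kg (equivalent dose = energy per mass),
      = m²·s⁻².
  S = 1/Ω (conductance is reciprocal resistance),
      = kg⁻¹·m⁻²·s³·A².
  Ω = V/A (resistance = voltage per current),
      = kg·m²·s⁻³·A⁻².
  Combining: K²·Hz·s·T·Sv·mol²·S·Ω = K² · s⁻¹ · s · (kg·s⁻²·A⁻¹) · (m²·s⁻²) · mol² · (kg⁻¹·m⁻²·s³·A²) · (kg·m²·s⁻³·A⁻²) = kg·m²·s⁻⁴·A⁻¹·K²·mol².
Both reduce to kg·m²·s⁻⁴·A⁻¹·K²·mol².

Yes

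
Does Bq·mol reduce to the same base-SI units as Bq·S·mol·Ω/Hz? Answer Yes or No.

Left side:
  Bq = 1/s = s⁻¹ (activity is decays per second).
  Combining: Bq·mol = s⁻¹ · mol = s⁻¹·mol.
Right side:
  Bq = 1/s = s⁻¹ (activity is decays per second).
  S = 1/Ω (conductance is reciprocal resistance),
      = kg⁻¹·m⁻²·s³·A².
  Ω = V/A (resistance = voltage per current),
      = kg·m²·s⁻³·A⁻².
  Hz = 1/s = s⁻¹ (frequency is cycles per second).
  So Hz⁻¹ = s.
  Combining: Bq·S·mol·Ω·Hz⁻¹ = s⁻¹ · (kg⁻¹·m⁻²·s³·A²) · mol · (kg·m²·s⁻³·A⁻²) · s = mol.
Left is s⁻¹·mol; right is mol — different.

No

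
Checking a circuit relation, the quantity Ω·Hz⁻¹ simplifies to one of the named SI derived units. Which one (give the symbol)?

H

Ω = kg·m²·s⁻³·A⁻².
Hz = s⁻¹.
So Hz⁻¹ = s.
Combining: Ω·Hz⁻¹ = (kg·m²·s⁻³·A⁻²) · s = kg·m²·s⁻²·A⁻².
kg·m²·s⁻²·A⁻² is the base-SI form of the henry.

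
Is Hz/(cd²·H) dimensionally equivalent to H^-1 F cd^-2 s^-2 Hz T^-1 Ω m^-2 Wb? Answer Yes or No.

Left side:
  H = Wb/A (inductance = flux per current),
      = kg·m²·s⁻²·A⁻².
  So H⁻¹ = kg⁻¹·m⁻²·s²·A².
  Hz = 1/s = s⁻¹ (frequency is cycles per second).
  Combining: cd⁻²·H⁻¹·Hz = cd⁻² · (kg⁻¹·m⁻²·s²·A²) · s⁻¹ = kg⁻¹·m⁻²·s·A²·cd⁻².
Right side:
  H = Wb/A (inductance = flux per current),
      = kg·m²·s⁻²·A⁻².
  So H⁻¹ = kg⁻¹·m⁻²·s²·A².
  F = C/V (capacitance = charge per voltage),
      = A·s/(kg·m²·s⁻³·A⁻¹) (substituting C and V),
      = kg⁻¹·m⁻²·s⁴·A².
  Hz = 1/s = s⁻¹ (frequency is cycles per second).
  T = Wb/m² (flux density = flux per area),
      = kg·s⁻²·A⁻¹.
  So T⁻¹ = kg⁻¹·s²·A.
  Ω = V/A (resistance = voltage per current),
      = kg·m²·s⁻³·A⁻².
  Wb = V·s (flux: a volt is a weber per second),
      = kg·m²·s⁻²·A⁻¹.
  Combining: H⁻¹·F·cd⁻²·s⁻²·Hz·T⁻¹·Ω·m⁻²·Wb = (kg⁻¹·m⁻²·s²·A²) · (kg⁻¹·m⁻²·s⁴·A²) · cd⁻² · s⁻² · s⁻¹ · (kg⁻¹·s²·A) · (kg·m²·s⁻³·A⁻²) · m⁻² · (kg·m²·s⁻²·A⁻¹) = kg⁻¹·m⁻²·A²·cd⁻².
Left is kg⁻¹·m⁻²·s·A²·cd⁻²; right is kg⁻¹·m⁻²·A²·cd⁻² — different.

No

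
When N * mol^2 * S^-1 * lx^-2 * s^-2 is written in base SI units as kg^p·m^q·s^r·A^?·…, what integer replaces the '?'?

N = kg·m/s² = kg·m·s⁻² (force = mass × acceleration).
S = 1/Ω (conductance is reciprocal resistance),
    = kg⁻¹·m⁻²·s³·A².
So S⁻¹ = kg·m²·s⁻³·A⁻².
lx = lm/m² (illuminance = luminous flux per area),
    = m⁻²·cd.
So lx⁻² = m⁴·cd⁻².
Combining: N·mol²·S⁻¹·lx⁻²·s⁻² = (kg·m·s⁻²) · mol² · (kg·m²·s⁻³·A⁻²) · (m⁴·cd⁻²) · s⁻² = kg²·m⁷·s⁻⁷·A⁻²·mol²·cd⁻².
The exponent of A is -2.

-2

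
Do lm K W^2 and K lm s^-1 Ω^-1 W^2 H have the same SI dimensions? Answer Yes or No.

Yes

Left side:
  lm = cd.
  W = kg·m²·s⁻³.
  So W² = kg²·m⁴·s⁻⁶.
  Combining: lm·K·W² = cd · K · (kg²·m⁴·s⁻⁶) = kg²·m⁴·s⁻⁶·K·cd.
Right side:
  lm = cd·sr = cd (luminous flux; sr is dimensionless).
  Ω = V/A (resistance = voltage per current),
      = kg·m²·s⁻³·A⁻².
  So Ω⁻¹ = kg⁻¹·m⁻²·s³·A².
  W = J/s (power = energy per time),
      = kg·m²·s⁻³.
  So W² = kg²·m⁴·s⁻⁶.
  H = Wb/A (inductance = flux per current),
      = kg·m²·s⁻²·A⁻².
  Combining: K·lm·s⁻¹·Ω⁻¹·W²·H = K · cd · s⁻¹ · (kg⁻¹·m⁻²·s³·A²) · (kg²·m⁴·s⁻⁶) · (kg·m²·s⁻²·A⁻²) = kg²·m⁴·s⁻⁶·K·cd.
Both reduce to kg²·m⁴·s⁻⁶·K·cd.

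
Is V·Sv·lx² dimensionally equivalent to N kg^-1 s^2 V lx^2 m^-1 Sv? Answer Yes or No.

Yes

Left side:
  V = kg·m²·s⁻³·A⁻¹.
  Sv = m²·s⁻².
  lx = m⁻²·cd.
  So lx² = m⁻⁴·cd².
  Combining: V·Sv·lx² = (kg·m²·s⁻³·A⁻¹) · (m²·s⁻²) · (m⁻⁴·cd²) = kg·s⁻⁵·A⁻¹·cd².
Right side:
  N = kg·m·s⁻².
  V = kg·m²·s⁻³·A⁻¹.
  lx = m⁻²·cd.
  So lx² = m⁻⁴·cd².
  Sv = m²·s⁻².
  Combining: N·kg⁻¹·s²·V·lx²·m⁻¹·Sv = (kg·m·s⁻²) · kg⁻¹ · s² · (kg·m²·s⁻³·A⁻¹) · (m⁻⁴·cd²) · m⁻¹ · (m²·s⁻²) = kg·s⁻⁵·A⁻¹·cd².
Both reduce to kg·s⁻⁵·A⁻¹·cd².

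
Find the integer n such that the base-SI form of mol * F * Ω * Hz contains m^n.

F = C/V (capacitance = charge per voltage),
    = A·s/(kg·m²·s⁻³·A⁻¹) (substituting C and V),
    = kg⁻¹·m⁻²·s⁴·A².
Ω = V/A (resistance = voltage per current),
    = kg·m²·s⁻³·A⁻².
Hz = 1/s = s⁻¹ (frequency is cycles per second).
Combining: mol·F·Ω·Hz = mol · (kg⁻¹·m⁻²·s⁴·A²) · (kg·m²·s⁻³·A⁻²) · s⁻¹ = mol.
The exponent of m is 0.

0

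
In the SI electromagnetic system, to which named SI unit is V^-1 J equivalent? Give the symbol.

V = kg·m²·s⁻³·A⁻¹.
So V⁻¹ = kg⁻¹·m⁻²·s³·A.
J = kg·m²·s⁻².
Combining: V⁻¹·J = (kg⁻¹·m⁻²·s³·A) · (kg·m²·s⁻²) = s·A.
s·A is the base-SI form of the coulomb.

C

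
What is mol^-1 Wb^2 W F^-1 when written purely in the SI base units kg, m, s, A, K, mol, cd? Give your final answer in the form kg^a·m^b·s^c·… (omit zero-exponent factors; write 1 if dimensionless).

kg⁴·m⁸·s⁻¹¹·A⁻⁴·mol⁻¹

Wb = V·s (flux: a volt is a weber per second),
    = kg·m²·s⁻²·A⁻¹.
So Wb² = kg²·m⁴·s⁻⁴·A⁻².
W = J/s (power = energy per time),
    = kg·m²·s⁻³.
F = C/V (capacitance = charge per voltage),
    = A·s/(kg·m²·s⁻³·A⁻¹) (substituting C and V),
    = kg⁻¹·m⁻²·s⁴·A².
So F⁻¹ = kg·m²·s⁻⁴·A⁻².
Combining: mol⁻¹·Wb²·W·F⁻¹ = mol⁻¹ · (kg²·m⁴·s⁻⁴·A⁻²) · (kg·m²·s⁻³) · (kg·m²·s⁻⁴·A⁻²) = kg⁴·m⁸·s⁻¹¹·A⁻⁴·mol⁻¹.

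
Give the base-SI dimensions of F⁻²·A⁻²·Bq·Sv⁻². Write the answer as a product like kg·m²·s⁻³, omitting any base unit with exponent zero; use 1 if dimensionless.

F = C/V (capacitance = charge per voltage),
    = A·s/(kg·m²·s⁻³·A⁻¹) (substituting C and V),
    = kg⁻¹·m⁻²·s⁴·A².
So F⁻² = kg²·m⁴·s⁻⁸·A⁻⁴.
Bq = 1/s = s⁻¹ (activity is decays per second).
Sv = J/kg (equivalent dose = energy per mass),
    = m²·s⁻².
So Sv⁻² = m⁻⁴·s⁴.
Combining: F⁻²·A⁻²·Bq·Sv⁻² = (kg²·m⁴·s⁻⁸·A⁻⁴) · A⁻² · s⁻¹ · (m⁻⁴·s⁴) = kg²·s⁻⁵·A⁻⁶.

kg²·s⁻⁵·A⁻⁶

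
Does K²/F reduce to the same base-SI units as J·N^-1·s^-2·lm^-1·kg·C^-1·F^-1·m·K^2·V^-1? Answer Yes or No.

Left side:
  F = C/V (capacitance = charge per voltage),
      = A·s/(kg·m²·s⁻³·A⁻¹) (substituting C and V),
      = kg⁻¹·m⁻²·s⁴·A².
  So F⁻¹ = kg·m²·s⁻⁴·A⁻².
  Combining: F⁻¹·K² = (kg·m²·s⁻⁴·A⁻²) · K² = kg·m²·s⁻⁴·A⁻²·K².
Right side:
  J = N·m (work = force × distance),
      = kg·m²·s⁻².
  N = kg·m/s² = kg·m·s⁻² (force = mass × acceleration).
  So N⁻¹ = kg⁻¹·m⁻¹·s².
  lm = cd·sr = cd (luminous flux; sr is dimensionless).
  So lm⁻¹ = cd⁻¹.
  C = A·s = s·A (charge = current × time).
  So C⁻¹ = s⁻¹·A⁻¹.
  F = C/V (capacitance = charge per voltage),
      = A·s/(kg·m²·s⁻³·A⁻¹) (substituting C and V),
      = kg⁻¹·m⁻²·s⁴·A².
  So F⁻¹ = kg·m²·s⁻⁴·A⁻².
  V = W/A (potential = power per current),
      = kg·m²·s⁻³·A⁻¹.
  So V⁻¹ = kg⁻¹·m⁻²·s³·A.
  Combining: J·N⁻¹·s⁻²·lm⁻¹·kg·C⁻¹·F⁻¹·m·K²·V⁻¹ = (kg·m²·s⁻²) · (kg⁻¹·m⁻¹·s²) · s⁻² · cd⁻¹ · kg · (s⁻¹·A⁻¹) · (kg·m²·s⁻⁴·A⁻²) · m · K² · (kg⁻¹·m⁻²·s³·A) = kg·m²·s⁻⁴·A⁻²·K²·cd⁻¹.
Left is kg·m²·s⁻⁴·A⁻²·K²; right is kg·m²·s⁻⁴·A⁻²·K²·cd⁻¹ — different.

No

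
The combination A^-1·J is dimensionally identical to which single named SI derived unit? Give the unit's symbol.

Wb

J = N·m (work = force × distance),
    = kg·m²·s⁻².
Combining: A⁻¹·J = A⁻¹ · (kg·m²·s⁻²) = kg·m²·s⁻²·A⁻¹.
kg·m²·s⁻²·A⁻¹ is the base-SI form of the weber.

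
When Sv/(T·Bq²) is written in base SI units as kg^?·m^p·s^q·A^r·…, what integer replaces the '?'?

-1

T = kg·s⁻²·A⁻¹.
So T⁻¹ = kg⁻¹·s²·A.
Bq = s⁻¹.
So Bq⁻² = s².
Sv = m²·s⁻².
Combining: T⁻¹·Bq⁻²·Sv = (kg⁻¹·s²·A) · s² · (m²·s⁻²) = kg⁻¹·m²·s²·A.
The exponent of kg is -1.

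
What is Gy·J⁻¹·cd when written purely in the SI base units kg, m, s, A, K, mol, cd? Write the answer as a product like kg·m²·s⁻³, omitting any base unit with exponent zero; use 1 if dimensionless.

Gy = J/kg (absorbed dose = energy per mass),
    = m²·s⁻².
J = N·m (work = force × distance),
    = kg·m²·s⁻².
So J⁻¹ = kg⁻¹·m⁻²·s².
Combining: Gy·J⁻¹·cd = (m²·s⁻²) · (kg⁻¹·m⁻²·s²) · cd = kg⁻¹·cd.

kg⁻¹·cd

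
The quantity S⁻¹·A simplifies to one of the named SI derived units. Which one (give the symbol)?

V

S = kg⁻¹·m⁻²·s³·A².
So S⁻¹ = kg·m²·s⁻³·A⁻².
Combining: S⁻¹·A = (kg·m²·s⁻³·A⁻²) · A = kg·m²·s⁻³·A⁻¹.
kg·m²·s⁻³·A⁻¹ is the base-SI form of the volt.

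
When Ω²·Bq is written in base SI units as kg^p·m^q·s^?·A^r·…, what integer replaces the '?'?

Ω = kg·m²·s⁻³·A⁻².
So Ω² = kg²·m⁴·s⁻⁶·A⁻⁴.
Bq = s⁻¹.
Combining: Ω²·Bq = (kg²·m⁴·s⁻⁶·A⁻⁴) · s⁻¹ = kg²·m⁴·s⁻⁷·A⁻⁴.
The exponent of s is -7.

-7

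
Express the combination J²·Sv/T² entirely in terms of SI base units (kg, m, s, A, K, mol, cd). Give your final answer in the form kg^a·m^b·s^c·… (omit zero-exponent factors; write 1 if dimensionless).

J = kg·m²·s⁻².
So J² = kg²·m⁴·s⁻⁴.
Sv = m²·s⁻².
T = kg·s⁻²·A⁻¹.
So T⁻² = kg⁻²·s⁴·A².
Combining: J²·Sv·T⁻² = (kg²·m⁴·s⁻⁴) · (m²·s⁻²) · (kg⁻²·s⁴·A²) = m⁶·s⁻²·A².

m⁶·s⁻²·A²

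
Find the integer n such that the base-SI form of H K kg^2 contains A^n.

-2

H = Wb/A (inductance = flux per current),
    = kg·m²·s⁻²·A⁻².
Combining: H·K·kg² = (kg·m²·s⁻²·A⁻²) · K · kg² = kg³·m²·s⁻²·A⁻²·K.
The exponent of A is -2.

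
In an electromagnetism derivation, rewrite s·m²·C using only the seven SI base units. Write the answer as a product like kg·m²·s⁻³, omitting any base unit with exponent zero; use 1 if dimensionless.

C = A·s = s·A (charge = current × time).
Combining: s·m²·C = s · m² · (s·A) = m²·s²·A.

m²·s²·A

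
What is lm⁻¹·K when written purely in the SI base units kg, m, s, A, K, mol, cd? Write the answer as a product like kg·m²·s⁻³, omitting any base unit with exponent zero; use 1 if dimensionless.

K·cd⁻¹

lm = cd·sr = cd (luminous flux; sr is dimensionless).
So lm⁻¹ = cd⁻¹.
Combining: lm⁻¹·K = cd⁻¹ · K = K·cd⁻¹.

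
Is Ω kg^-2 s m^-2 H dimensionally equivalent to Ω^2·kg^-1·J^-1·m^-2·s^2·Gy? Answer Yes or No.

Left side:
  Ω = kg·m²·s⁻³·A⁻².
  H = kg·m²·s⁻²·A⁻².
  Combining: Ω·kg⁻²·s·m⁻²·H = (kg·m²·s⁻³·A⁻²) · kg⁻² · s · m⁻² · (kg·m²·s⁻²·A⁻²) = m²·s⁻⁴·A⁻⁴.
Right side:
  Ω = V/A (resistance = voltage per current),
      = kg·m²·s⁻³·A⁻².
  So Ω² = kg²·m⁴·s⁻⁶·A⁻⁴.
  J = N·m (work = force × distance),
      = kg·m²·s⁻².
  So J⁻¹ = kg⁻¹·m⁻²·s².
  Gy = J/kg (absorbed dose = energy per mass),
      = m²·s⁻².
  Combining: Ω²·kg⁻¹·J⁻¹·m⁻²·s²·Gy = (kg²·m⁴·s⁻⁶·A⁻⁴) · kg⁻¹ · (kg⁻¹·m⁻²·s²) · m⁻² · s² · (m²·s⁻²) = m²·s⁻⁴·A⁻⁴.
Both reduce to m²·s⁻⁴·A⁻⁴.

Yes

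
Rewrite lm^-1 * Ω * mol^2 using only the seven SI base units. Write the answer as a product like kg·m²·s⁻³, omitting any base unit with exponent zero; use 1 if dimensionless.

kg·m²·s⁻³·A⁻²·mol²·cd⁻¹

lm = cd·sr = cd (luminous flux; sr is dimensionless).
So lm⁻¹ = cd⁻¹.
Ω = V/A (resistance = voltage per current),
    = kg·m²·s⁻³·A⁻².
Combining: lm⁻¹·Ω·mol² = cd⁻¹ · (kg·m²·s⁻³·A⁻²) · mol² = kg·m²·s⁻³·A⁻²·mol²·cd⁻¹.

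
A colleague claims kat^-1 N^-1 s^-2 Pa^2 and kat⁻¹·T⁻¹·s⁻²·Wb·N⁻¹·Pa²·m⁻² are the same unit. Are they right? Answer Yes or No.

Yes

Left side:
  kat = mol/s = s⁻¹·mol (catalytic activity).
  So kat⁻¹ = s·mol⁻¹.
  N = kg·m/s² = kg·m·s⁻² (force = mass × acceleration).
  So N⁻¹ = kg⁻¹·m⁻¹·s².
  Pa = N/m² (pressure = force per area),
      = kg·m⁻¹·s⁻².
  So Pa² = kg²·m⁻²·s⁻⁴.
  Combining: kat⁻¹·N⁻¹·s⁻²·Pa² = (s·mol⁻¹) · (kg⁻¹·m⁻¹·s²) · s⁻² · (kg²·m⁻²·s⁻⁴) = kg·m⁻³·s⁻³·mol⁻¹.
Right side:
  kat = mol/s = s⁻¹·mol (catalytic activity).
  So kat⁻¹ = s·mol⁻¹.
  T = Wb/m² (flux density = flux per area),
      = kg·s⁻²·A⁻¹.
  So T⁻¹ = kg⁻¹·s²·A.
  Wb = V·s (flux: a volt is a weber per second),
      = kg·m²·s⁻²·A⁻¹.
  N = kg·m/s² = kg·m·s⁻² (force = mass × acceleration).
  So N⁻¹ = kg⁻¹·m⁻¹·s².
  Pa = N/m² (pressure = force per area),
      = kg·m⁻¹·s⁻².
  So Pa² = kg²·m⁻²·s⁻⁴.
  Combining: kat⁻¹·T⁻¹·s⁻²·Wb·N⁻¹·Pa²·m⁻² = (s·mol⁻¹) · (kg⁻¹·s²·A) · s⁻² · (kg·m²·s⁻²·A⁻¹) · (kg⁻¹·m⁻¹·s²) · (kg²·m⁻²·s⁻⁴) · m⁻² = kg·m⁻³·s⁻³·mol⁻¹.
Both reduce to kg·m⁻³·s⁻³·mol⁻¹.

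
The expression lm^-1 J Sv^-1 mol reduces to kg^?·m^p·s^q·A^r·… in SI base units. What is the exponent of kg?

1

lm = cd.
So lm⁻¹ = cd⁻¹.
J = kg·m²·s⁻².
Sv = m²·s⁻².
So Sv⁻¹ = m⁻²·s².
Combining: lm⁻¹·J·Sv⁻¹·mol = cd⁻¹ · (kg·m²·s⁻²) · (m⁻²·s²) · mol = kg·mol·cd⁻¹.
The exponent of kg is 1.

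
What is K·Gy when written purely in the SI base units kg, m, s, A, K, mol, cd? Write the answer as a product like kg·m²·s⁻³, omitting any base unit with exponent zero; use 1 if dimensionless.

m²·s⁻²·K

Gy = J/kg (absorbed dose = energy per mass),
    = m²·s⁻².
Combining: K·Gy = K · (m²·s⁻²) = m²·s⁻²·K.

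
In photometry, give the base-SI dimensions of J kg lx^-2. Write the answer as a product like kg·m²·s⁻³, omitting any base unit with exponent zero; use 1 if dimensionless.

J = N·m (work = force × distance),
    = kg·m²·s⁻².
lx = lm/m² (illuminance = luminous flux per area),
    = m⁻²·cd.
So lx⁻² = m⁴·cd⁻².
Combining: J·kg·lx⁻² = (kg·m²·s⁻²) · kg · (m⁴·cd⁻²) = kg²·m⁶·s⁻²·cd⁻².

kg²·m⁶·s⁻²·cd⁻²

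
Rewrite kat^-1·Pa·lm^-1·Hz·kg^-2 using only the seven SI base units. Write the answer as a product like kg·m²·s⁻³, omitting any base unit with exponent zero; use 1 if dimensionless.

kat = s⁻¹·mol.
So kat⁻¹ = s·mol⁻¹.
Pa = kg·m⁻¹·s⁻².
lm = cd.
So lm⁻¹ = cd⁻¹.
Hz = s⁻¹.
Combining: kat⁻¹·Pa·lm⁻¹·Hz·kg⁻² = (s·mol⁻¹) · (kg·m⁻¹·s⁻²) · cd⁻¹ · s⁻¹ · kg⁻² = kg⁻¹·m⁻¹·s⁻²·mol⁻¹·cd⁻¹.

kg⁻¹·m⁻¹·s⁻²·mol⁻¹·cd⁻¹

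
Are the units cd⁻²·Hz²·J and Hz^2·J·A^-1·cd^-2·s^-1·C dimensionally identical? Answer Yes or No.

Left side:
  Hz = s⁻¹.
  So Hz² = s⁻².
  J = kg·m²·s⁻².
  Combining: cd⁻²·Hz²·J = cd⁻² · s⁻² · (kg·m²·s⁻²) = kg·m²·s⁻⁴·cd⁻².
Right side:
  Hz = 1/s = s⁻¹ (frequency is cycles per second).
  So Hz² = s⁻².
  J = N·m (work = force × distance),
      = kg·m²·s⁻².
  C = A·s = s·A (charge = current × time).
  Combining: Hz²·J·A⁻¹·cd⁻²·s⁻¹·C = s⁻² · (kg·m²·s⁻²) · A⁻¹ · cd⁻² · s⁻¹ · (s·A) = kg·m²·s⁻⁴·cd⁻².
Both reduce to kg·m²·s⁻⁴·cd⁻².

Yes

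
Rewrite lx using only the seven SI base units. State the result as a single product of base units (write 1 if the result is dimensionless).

lx = lm/m² (illuminance = luminous flux per area),
    = m⁻²·cd.

m⁻²·cd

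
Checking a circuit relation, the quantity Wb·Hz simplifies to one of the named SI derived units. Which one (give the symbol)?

Wb = V·s (flux: a volt is a weber per second),
    = kg·m²·s⁻²·A⁻¹.
Hz = 1/s = s⁻¹ (frequency is cycles per second).
Combining: Wb·Hz = (kg·m²·s⁻²·A⁻¹) · s⁻¹ = kg·m²·s⁻³·A⁻¹.
kg·m²·s⁻³·A⁻¹ is the base-SI form of the volt.

V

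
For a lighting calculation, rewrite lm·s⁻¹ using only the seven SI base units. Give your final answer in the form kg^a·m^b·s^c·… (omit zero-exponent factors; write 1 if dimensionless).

lm = cd·sr = cd (luminous flux; sr is dimensionless).
Combining: lm·s⁻¹ = cd · s⁻¹ = s⁻¹·cd.

s⁻¹·cd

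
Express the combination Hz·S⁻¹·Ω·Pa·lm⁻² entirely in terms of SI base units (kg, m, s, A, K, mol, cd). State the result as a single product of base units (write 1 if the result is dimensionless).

Hz = s⁻¹.
S = kg⁻¹·m⁻²·s³·A².
So S⁻¹ = kg·m²·s⁻³·A⁻².
Ω = kg·m²·s⁻³·A⁻².
Pa = kg·m⁻¹·s⁻².
lm = cd.
So lm⁻² = cd⁻².
Combining: Hz·S⁻¹·Ω·Pa·lm⁻² = s⁻¹ · (kg·m²·s⁻³·A⁻²) · (kg·m²·s⁻³·A⁻²) · (kg·m⁻¹·s⁻²) · cd⁻² = kg³·m³·s⁻⁹·A⁻⁴·cd⁻².

kg³·m³·s⁻⁹·A⁻⁴·cd⁻²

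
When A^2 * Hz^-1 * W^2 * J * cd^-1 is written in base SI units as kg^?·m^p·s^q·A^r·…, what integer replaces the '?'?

3

Hz = 1/s = s⁻¹ (frequency is cycles per second).
So Hz⁻¹ = s.
W = J/s (power = energy per time),
    = kg·m²·s⁻³.
So W² = kg²·m⁴·s⁻⁶.
J = N·m (work = force × distance),
    = kg·m²·s⁻².
Combining: A²·Hz⁻¹·W²·J·cd⁻¹ = A² · s · (kg²·m⁴·s⁻⁶) · (kg·m²·s⁻²) · cd⁻¹ = kg³·m⁶·s⁻⁷·A²·cd⁻¹.
The exponent of kg is 3.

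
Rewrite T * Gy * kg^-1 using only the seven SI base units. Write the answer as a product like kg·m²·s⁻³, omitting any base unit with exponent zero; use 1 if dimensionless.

m²·s⁻⁴·A⁻¹

T = Wb/m² (flux density = flux per area),
    = kg·s⁻²·A⁻¹.
Gy = J/kg (absorbed dose = energy per mass),
    = m²·s⁻².
Combining: T·Gy·kg⁻¹ = (kg·s⁻²·A⁻¹) · (m²·s⁻²) · kg⁻¹ = m²·s⁻⁴·A⁻¹.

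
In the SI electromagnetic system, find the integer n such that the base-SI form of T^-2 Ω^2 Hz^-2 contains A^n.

T = Wb/m² (flux density = flux per area),
    = kg·s⁻²·A⁻¹.
So T⁻² = kg⁻²·s⁴·A².
Ω = V/A (resistance = voltage per current),
    = kg·m²·s⁻³·A⁻².
So Ω² = kg²·m⁴·s⁻⁶·A⁻⁴.
Hz = 1/s = s⁻¹ (frequency is cycles per second).
So Hz⁻² = s².
Combining: T⁻²·Ω²·Hz⁻² = (kg⁻²·s⁴·A²) · (kg²·m⁴·s⁻⁶·A⁻⁴) · s² = m⁴·A⁻².
The exponent of A is -2.

-2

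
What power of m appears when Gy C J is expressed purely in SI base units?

Gy = m²·s⁻².
C = s·A.
J = kg·m²·s⁻².
Combining: Gy·C·J = (m²·s⁻²) · (s·A) · (kg·m²·s⁻²) = kg·m⁴·s⁻³·A.
The exponent of m is 4.

4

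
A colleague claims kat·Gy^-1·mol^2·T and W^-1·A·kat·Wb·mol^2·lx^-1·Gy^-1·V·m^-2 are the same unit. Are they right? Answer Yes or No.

No

Left side:
  kat = mol/s = s⁻¹·mol (catalytic activity).
  Gy = J/kg (absorbed dose = energy per mass),
      = m²·s⁻².
  So Gy⁻¹ = m⁻²·s².
  T = Wb/m² (flux density = flux per area),
      = kg·s⁻²·A⁻¹.
  Combining: kat·Gy⁻¹·mol²·T = (s⁻¹·mol) · (m⁻²·s²) · mol² · (kg·s⁻²·A⁻¹) = kg·m⁻²·s⁻¹·A⁻¹·mol³.
Right side:
  W = kg·m²·s⁻³.
  So W⁻¹ = kg⁻¹·m⁻²·s³.
  kat = s⁻¹·mol.
  Wb = kg·m²·s⁻²·A⁻¹.
  lx = m⁻²·cd.
  So lx⁻¹ = m²·cd⁻¹.
  Gy = m²·s⁻².
  So Gy⁻¹ = m⁻²·s².
  V = kg·m²·s⁻³·A⁻¹.
  Combining: W⁻¹·A·kat·Wb·mol²·lx⁻¹·Gy⁻¹·V·m⁻² = (kg⁻¹·m⁻²·s³) · A · (s⁻¹·mol) · (kg·m²·s⁻²·A⁻¹) · mol² · (m²·cd⁻¹) · (m⁻²·s²) · (kg·m²·s⁻³·A⁻¹) · m⁻² = kg·s⁻¹·A⁻¹·mol³·cd⁻¹.
Left is kg·m⁻²·s⁻¹·A⁻¹·mol³; right is kg·s⁻¹·A⁻¹·mol³·cd⁻¹ — different.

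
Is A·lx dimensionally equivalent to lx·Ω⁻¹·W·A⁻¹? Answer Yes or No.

Yes

Left side:
  lx = lm/m² (illuminance = luminous flux per area),
      = m⁻²·cd.
  Combining: A·lx = A · (m⁻²·cd) = m⁻²·A·cd.
Right side:
  lx = m⁻²·cd.
  Ω = kg·m²·s⁻³·A⁻².
  So Ω⁻¹ = kg⁻¹·m⁻²·s³·A².
  W = kg·m²·s⁻³.
  Combining: lx·Ω⁻¹·W·A⁻¹ = (m⁻²·cd) · (kg⁻¹·m⁻²·s³·A²) · (kg·m²·s⁻³) · A⁻¹ = m⁻²·A·cd.
Both reduce to m⁻²·A·cd.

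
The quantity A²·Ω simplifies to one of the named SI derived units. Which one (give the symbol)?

Ω = kg·m²·s⁻³·A⁻².
Combining: A²·Ω = A² · (kg·m²·s⁻³·A⁻²) = kg·m²·s⁻³.
kg·m²·s⁻³ is the base-SI form of the watt.

W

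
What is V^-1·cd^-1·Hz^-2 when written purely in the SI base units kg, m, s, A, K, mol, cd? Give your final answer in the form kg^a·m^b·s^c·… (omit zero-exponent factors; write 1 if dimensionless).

kg⁻¹·m⁻²·s⁵·A·cd⁻¹

V = W/A (potential = power per current),
    = kg·m²·s⁻³·A⁻¹.
So V⁻¹ = kg⁻¹·m⁻²·s³·A.
Hz = 1/s = s⁻¹ (frequency is cycles per second).
So Hz⁻² = s².
Combining: V⁻¹·cd⁻¹·Hz⁻² = (kg⁻¹·m⁻²·s³·A) · cd⁻¹ · s² = kg⁻¹·m⁻²·s⁵·A·cd⁻¹.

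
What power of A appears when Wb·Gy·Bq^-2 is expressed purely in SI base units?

Wb = kg·m²·s⁻²·A⁻¹.
Gy = m²·s⁻².
Bq = s⁻¹.
So Bq⁻² = s².
Combining: Wb·Gy·Bq⁻² = (kg·m²·s⁻²·A⁻¹) · (m²·s⁻²) · s² = kg·m⁴·s⁻²·A⁻¹.
The exponent of A is -1.

-1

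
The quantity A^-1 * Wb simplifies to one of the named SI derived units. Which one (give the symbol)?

H

Wb = kg·m²·s⁻²·A⁻¹.
Combining: A⁻¹·Wb = A⁻¹ · (kg·m²·s⁻²·A⁻¹) = kg·m²·s⁻²·A⁻².
kg·m²·s⁻²·A⁻² is the base-SI form of the henry.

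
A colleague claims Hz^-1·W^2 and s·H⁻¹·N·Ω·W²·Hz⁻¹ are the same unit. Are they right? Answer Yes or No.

No

Left side:
  Hz = s⁻¹.
  So Hz⁻¹ = s.
  W = kg·m²·s⁻³.
  So W² = kg²·m⁴·s⁻⁶.
  Combining: Hz⁻¹·W² = s · (kg²·m⁴·s⁻⁶) = kg²·m⁴·s⁻⁵.
Right side:
  H = Wb/A (inductance = flux per current),
      = kg·m²·s⁻²·A⁻².
  So H⁻¹ = kg⁻¹·m⁻²·s²·A².
  N = kg·m/s² = kg·m·s⁻² (force = mass × acceleration).
  Ω = V/A (resistance = voltage per current),
      = kg·m²·s⁻³·A⁻².
  W = J/s (power = energy per time),
      = kg·m²·s⁻³.
  So W² = kg²·m⁴·s⁻⁶.
  Hz = 1/s = s⁻¹ (frequency is cycles per second).
  So Hz⁻¹ = s.
  Combining: s·H⁻¹·N·Ω·W²·Hz⁻¹ = s · (kg⁻¹·m⁻²·s²·A²) · (kg·m·s⁻²) · (kg·m²·s⁻³·A⁻²) · (kg²·m⁴·s⁻⁶) · s = kg³·m⁵·s⁻⁷.
Left is kg²·m⁴·s⁻⁵; right is kg³·m⁵·s⁻⁷ — different.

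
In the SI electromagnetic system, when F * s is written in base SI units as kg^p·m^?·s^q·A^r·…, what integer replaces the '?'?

-2

F = C/V (capacitance = charge per voltage),
    = A·s/(kg·m²·s⁻³·A⁻¹) (substituting C and V),
    = kg⁻¹·m⁻²·s⁴·A².
Combining: F·s = (kg⁻¹·m⁻²·s⁴·A²) · s = kg⁻¹·m⁻²·s⁵·A².
The exponent of m is -2.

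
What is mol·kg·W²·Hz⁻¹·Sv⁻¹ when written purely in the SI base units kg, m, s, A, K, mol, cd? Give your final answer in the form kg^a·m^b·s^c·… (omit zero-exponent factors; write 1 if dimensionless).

W = J/s (power = energy per time),
    = kg·m²·s⁻³.
So W² = kg²·m⁴·s⁻⁶.
Hz = 1/s = s⁻¹ (frequency is cycles per second).
So Hz⁻¹ = s.
Sv = J/kg (equivalent dose = energy per mass),
    = m²·s⁻².
So Sv⁻¹ = m⁻²·s².
Combining: mol·kg·W²·Hz⁻¹·Sv⁻¹ = mol · kg · (kg²·m⁴·s⁻⁶) · s · (m⁻²·s²) = kg³·m²·s⁻³·mol.

kg³·m²·s⁻³·mol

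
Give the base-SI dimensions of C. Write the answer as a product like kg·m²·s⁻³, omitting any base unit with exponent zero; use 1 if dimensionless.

s·A

C = A·s = s·A (charge = current × time).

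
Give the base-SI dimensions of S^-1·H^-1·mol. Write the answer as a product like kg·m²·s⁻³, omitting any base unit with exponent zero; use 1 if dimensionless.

s⁻¹·mol

S = kg⁻¹·m⁻²·s³·A².
So S⁻¹ = kg·m²·s⁻³·A⁻².
H = kg·m²·s⁻²·A⁻².
So H⁻¹ = kg⁻¹·m⁻²·s²·A².
Combining: S⁻¹·H⁻¹·mol = (kg·m²·s⁻³·A⁻²) · (kg⁻¹·m⁻²·s²·A²) · mol = s⁻¹·mol.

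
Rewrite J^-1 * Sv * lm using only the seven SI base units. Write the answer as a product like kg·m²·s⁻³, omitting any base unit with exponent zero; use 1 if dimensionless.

kg⁻¹·cd

J = N·m (work = force × distance),
    = kg·m²·s⁻².
So J⁻¹ = kg⁻¹·m⁻²·s².
Sv = J/kg (equivalent dose = energy per mass),
    = m²·s⁻².
lm = cd·sr = cd (luminous flux; sr is dimensionless).
Combining: J⁻¹·Sv·lm = (kg⁻¹·m⁻²·s²) · (m²·s⁻²) · cd = kg⁻¹·cd.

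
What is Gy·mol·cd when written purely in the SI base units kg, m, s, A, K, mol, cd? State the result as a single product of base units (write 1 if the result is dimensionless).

m²·s⁻²·mol·cd

Gy = m²·s⁻².
Combining: Gy·mol·cd = (m²·s⁻²) · mol · cd = m²·s⁻²·mol·cd.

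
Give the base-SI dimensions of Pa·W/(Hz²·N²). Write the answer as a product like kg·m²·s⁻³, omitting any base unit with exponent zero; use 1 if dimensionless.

m⁻¹·s

Pa = kg·m⁻¹·s⁻².
W = kg·m²·s⁻³.
Hz = s⁻¹.
So Hz⁻² = s².
N = kg·m·s⁻².
So N⁻² = kg⁻²·m⁻²·s⁴.
Combining: Pa·W·Hz⁻²·N⁻² = (kg·m⁻¹·s⁻²) · (kg·m²·s⁻³) · s² · (kg⁻²·m⁻²·s⁴) = m⁻¹·s.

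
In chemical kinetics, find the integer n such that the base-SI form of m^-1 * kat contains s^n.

kat = s⁻¹·mol.
Combining: m⁻¹·kat = m⁻¹ · (s⁻¹·mol) = m⁻¹·s⁻¹·mol.
The exponent of s is -1.

-1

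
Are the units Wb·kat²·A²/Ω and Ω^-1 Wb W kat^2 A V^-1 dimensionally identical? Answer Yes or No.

Left side:
  Ω = kg·m²·s⁻³·A⁻².
  So Ω⁻¹ = kg⁻¹·m⁻²·s³·A².
  Wb = kg·m²·s⁻²·A⁻¹.
  kat = s⁻¹·mol.
  So kat² = s⁻²·mol².
  Combining: Ω⁻¹·Wb·kat²·A² = (kg⁻¹·m⁻²·s³·A²) · (kg·m²·s⁻²·A⁻¹) · (s⁻²·mol²) · A² = s⁻¹·A³·mol².
Right side:
  Ω = kg·m²·s⁻³·A⁻².
  So Ω⁻¹ = kg⁻¹·m⁻²·s³·A².
  Wb = kg·m²·s⁻²·A⁻¹.
  W = kg·m²·s⁻³.
  kat = s⁻¹·mol.
  So kat² = s⁻²·mol².
  V = kg·m²·s⁻³·A⁻¹.
  So V⁻¹ = kg⁻¹·m⁻²·s³·A.
  Combining: Ω⁻¹·Wb·W·kat²·A·V⁻¹ = (kg⁻¹·m⁻²·s³·A²) · (kg·m²·s⁻²·A⁻¹) · (kg·m²·s⁻³) · (s⁻²·mol²) · A · (kg⁻¹·m⁻²·s³·A) = s⁻¹·A³·mol².
Both reduce to s⁻¹·A³·mol².

Yes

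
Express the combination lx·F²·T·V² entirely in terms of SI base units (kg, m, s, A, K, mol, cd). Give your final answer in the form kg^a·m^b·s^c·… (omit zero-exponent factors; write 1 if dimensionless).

kg·m⁻²·A·cd

lx = lm/m² (illuminance = luminous flux per area),
    = m⁻²·cd.
F = C/V (capacitance = charge per voltage),
    = A·s/(kg·m²·s⁻³·A⁻¹) (substituting C and V),
    = kg⁻¹·m⁻²·s⁴·A².
So F² = kg⁻²·m⁻⁴·s⁸·A⁴.
T = Wb/m² (flux density = flux per area),
    = kg·s⁻²·A⁻¹.
V = W/A (potential = power per current),
    = kg·m²·s⁻³·A⁻¹.
So V² = kg²·m⁴·s⁻⁶·A⁻².
Combining: lx·F²·T·V² = (m⁻²·cd) · (kg⁻²·m⁻⁴·s⁸·A⁴) · (kg·s⁻²·A⁻¹) · (kg²·m⁴·s⁻⁶·A⁻²) = kg·m⁻²·A·cd.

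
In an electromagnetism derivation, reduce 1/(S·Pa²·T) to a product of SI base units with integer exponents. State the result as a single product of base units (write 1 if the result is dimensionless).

kg⁻²·m⁴·s³·A⁻¹

S = kg⁻¹·m⁻²·s³·A².
So S⁻¹ = kg·m²·s⁻³·A⁻².
Pa = kg·m⁻¹·s⁻².
So Pa⁻² = kg⁻²·m²·s⁴.
T = kg·s⁻²·A⁻¹.
So T⁻¹ = kg⁻¹·s²·A.
Combining: S⁻¹·Pa⁻²·T⁻¹ = (kg·m²·s⁻³·A⁻²) · (kg⁻²·m²·s⁴) · (kg⁻¹·s²·A) = kg⁻²·m⁴·s³·A⁻¹.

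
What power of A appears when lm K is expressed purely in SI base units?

0

lm = cd·sr = cd (luminous flux; sr is dimensionless).
Combining: lm·K = cd · K = K·cd.
The exponent of A is 0.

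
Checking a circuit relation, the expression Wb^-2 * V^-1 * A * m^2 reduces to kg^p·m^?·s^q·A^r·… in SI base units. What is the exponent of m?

-4

Wb = kg·m²·s⁻²·A⁻¹.
So Wb⁻² = kg⁻²·m⁻⁴·s⁴·A².
V = kg·m²·s⁻³·A⁻¹.
So V⁻¹ = kg⁻¹·m⁻²·s³·A.
Combining: Wb⁻²·V⁻¹·A·m² = (kg⁻²·m⁻⁴·s⁴·A²) · (kg⁻¹·m⁻²·s³·A) · A · m² = kg⁻³·m⁻⁴·s⁷·A⁴.
The exponent of m is -4.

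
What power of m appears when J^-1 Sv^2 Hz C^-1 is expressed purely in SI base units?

2

J = N·m (work = force × distance),
    = kg·m²·s⁻².
So J⁻¹ = kg⁻¹·m⁻²·s².
Sv = J/kg (equivalent dose = energy per mass),
    = m²·s⁻².
So Sv² = m⁴·s⁻⁴.
Hz = 1/s = s⁻¹ (frequency is cycles per second).
C = A·s = s·A (charge = current × time).
So C⁻¹ = s⁻¹·A⁻¹.
Combining: J⁻¹·Sv²·Hz·C⁻¹ = (kg⁻¹·m⁻²·s²) · (m⁴·s⁻⁴) · s⁻¹ · (s⁻¹·A⁻¹) = kg⁻¹·m²·s⁻⁴·A⁻¹.
The exponent of m is 2.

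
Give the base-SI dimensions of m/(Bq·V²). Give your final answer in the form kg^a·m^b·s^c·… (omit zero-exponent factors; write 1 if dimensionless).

kg⁻²·m⁻³·s⁷·A²

Bq = 1/s = s⁻¹ (activity is decays per second).
So Bq⁻¹ = s.
V = W/A (potential = power per current),
    = kg·m²·s⁻³·A⁻¹.
So V⁻² = kg⁻²·m⁻⁴·s⁶·A².
Combining: Bq⁻¹·m·V⁻² = s · m · (kg⁻²·m⁻⁴·s⁶·A²) = kg⁻²·m⁻³·s⁷·A².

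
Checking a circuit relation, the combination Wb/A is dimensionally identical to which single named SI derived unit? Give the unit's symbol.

Wb = V·s (flux: a volt is a weber per second),
    = kg·m²·s⁻²·A⁻¹.
Combining: A⁻¹·Wb = A⁻¹ · (kg·m²·s⁻²·A⁻¹) = kg·m²·s⁻²·A⁻².
kg·m²·s⁻²·A⁻² is the base-SI form of the henry.

H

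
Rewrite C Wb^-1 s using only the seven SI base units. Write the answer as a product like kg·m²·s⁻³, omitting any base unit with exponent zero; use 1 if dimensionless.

C = A·s = s·A (charge = current × time).
Wb = V·s (flux: a volt is a weber per second),
    = kg·m²·s⁻²·A⁻¹.
So Wb⁻¹ = kg⁻¹·m⁻²·s²·A.
Combining: C·Wb⁻¹·s = (s·A) · (kg⁻¹·m⁻²·s²·A) · s = kg⁻¹·m⁻²·s⁴·A².

kg⁻¹·m⁻²·s⁴·A²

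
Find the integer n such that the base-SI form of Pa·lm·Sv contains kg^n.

Pa = kg·m⁻¹·s⁻².
lm = cd.
Sv = m²·s⁻².
Combining: Pa·lm·Sv = (kg·m⁻¹·s⁻²) · cd · (m²·s⁻²) = kg·m·s⁻⁴·cd.
The exponent of kg is 1.

1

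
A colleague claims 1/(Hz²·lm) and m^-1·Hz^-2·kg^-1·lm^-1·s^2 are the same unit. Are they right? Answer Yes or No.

No

Left side:
  Hz = 1/s = s⁻¹ (frequency is cycles per second).
  So Hz⁻² = s².
  lm = cd·sr = cd (luminous flux; sr is dimensionless).
  So lm⁻¹ = cd⁻¹.
  Combining: Hz⁻²·lm⁻¹ = s² · cd⁻¹ = s²·cd⁻¹.
Right side:
  Hz = s⁻¹.
  So Hz⁻² = s².
  lm = cd.
  So lm⁻¹ = cd⁻¹.
  Combining: m⁻¹·Hz⁻²·kg⁻¹·lm⁻¹·s² = m⁻¹ · s² · kg⁻¹ · cd⁻¹ · s² = kg⁻¹·m⁻¹·s⁴·cd⁻¹.
Left is s²·cd⁻¹; right is kg⁻¹·m⁻¹·s⁴·cd⁻¹ — different.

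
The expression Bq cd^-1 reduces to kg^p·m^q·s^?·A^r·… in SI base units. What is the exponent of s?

Bq = 1/s = s⁻¹ (activity is decays per second).
Combining: Bq·cd⁻¹ = s⁻¹ · cd⁻¹ = s⁻¹·cd⁻¹.
The exponent of s is -1.

-1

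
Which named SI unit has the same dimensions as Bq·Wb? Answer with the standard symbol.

Bq = s⁻¹.
Wb = kg·m²·s⁻²·A⁻¹.
Combining: Bq·Wb = s⁻¹ · (kg·m²·s⁻²·A⁻¹) = kg·m²·s⁻³·A⁻¹.
kg·m²·s⁻³·A⁻¹ is the base-SI form of the volt.

V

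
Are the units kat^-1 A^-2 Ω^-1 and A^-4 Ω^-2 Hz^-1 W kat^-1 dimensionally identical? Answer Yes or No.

No

Left side:
  kat = mol/s = s⁻¹·mol (catalytic activity).
  So kat⁻¹ = s·mol⁻¹.
  Ω = V/A (resistance = voltage per current),
      = kg·m²·s⁻³·A⁻².
  So Ω⁻¹ = kg⁻¹·m⁻²·s³·A².
  Combining: kat⁻¹·A⁻²·Ω⁻¹ = (s·mol⁻¹) · A⁻² · (kg⁻¹·m⁻²·s³·A²) = kg⁻¹·m⁻²·s⁴·mol⁻¹.
Right side:
  Ω = V/A (resistance = voltage per current),
      = kg·m²·s⁻³·A⁻².
  So Ω⁻² = kg⁻²·m⁻⁴·s⁶·A⁴.
  Hz = 1/s = s⁻¹ (frequency is cycles per second).
  So Hz⁻¹ = s.
  W = J/s (power = energy per time),
      = kg·m²·s⁻³.
  kat = mol/s = s⁻¹·mol (catalytic activity).
  So kat⁻¹ = s·mol⁻¹.
  Combining: A⁻⁴·Ω⁻²·Hz⁻¹·W·kat⁻¹ = A⁻⁴ · (kg⁻²·m⁻⁴·s⁶·A⁴) · s · (kg·m²·s⁻³) · (s·mol⁻¹) = kg⁻¹·m⁻²·s⁵·mol⁻¹.
Left is kg⁻¹·m⁻²·s⁴·mol⁻¹; right is kg⁻¹·m⁻²·s⁵·mol⁻¹ — different.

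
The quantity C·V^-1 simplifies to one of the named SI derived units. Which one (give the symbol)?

F

C = A·s = s·A (charge = current × time).
V = W/A (potential = power per current),
    = kg·m²·s⁻³·A⁻¹.
So V⁻¹ = kg⁻¹·m⁻²·s³·A.
Combining: C·V⁻¹ = (s·A) · (kg⁻¹·m⁻²·s³·A) = kg⁻¹·m⁻²·s⁴·A².
kg⁻¹·m⁻²·s⁴·A² is the base-SI form of the farad.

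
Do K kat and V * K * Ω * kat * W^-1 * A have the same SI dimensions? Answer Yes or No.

Left side:
  kat = mol/s = s⁻¹·mol (catalytic activity).
  Combining: K·kat = K · (s⁻¹·mol) = s⁻¹·K·mol.
Right side:
  V = kg·m²·s⁻³·A⁻¹.
  Ω = kg·m²·s⁻³·A⁻².
  kat = s⁻¹·mol.
  W = kg·m²·s⁻³.
  So W⁻¹ = kg⁻¹·m⁻²·s³.
  Combining: V·K·Ω·kat·W⁻¹·A = (kg·m²·s⁻³·A⁻¹) · K · (kg·m²·s⁻³·A⁻²) · (s⁻¹·mol) · (kg⁻¹·m⁻²·s³) · A = kg·m²·s⁻⁴·A⁻²·K·mol.
Left is s⁻¹·K·mol; right is kg·m²·s⁻⁴·A⁻²·K·mol — different.

No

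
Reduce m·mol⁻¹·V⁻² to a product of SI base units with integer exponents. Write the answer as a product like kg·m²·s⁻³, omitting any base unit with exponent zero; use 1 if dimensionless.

kg⁻²·m⁻³·s⁶·A²·mol⁻¹

V = W/A (potential = power per current),
    = kg·m²·s⁻³·A⁻¹.
So V⁻² = kg⁻²·m⁻⁴·s⁶·A².
Combining: m·mol⁻¹·V⁻² = m · mol⁻¹ · (kg⁻²·m⁻⁴·s⁶·A²) = kg⁻²·m⁻³·s⁶·A²·mol⁻¹.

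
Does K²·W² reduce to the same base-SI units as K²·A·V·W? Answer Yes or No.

Left side:
  W = J/s (power = energy per time),
      = kg·m²·s⁻³.
  So W² = kg²·m⁴·s⁻⁶.
  Combining: K²·W² = K² · (kg²·m⁴·s⁻⁶) = kg²·m⁴·s⁻⁶·K².
Right side:
  V = kg·m²·s⁻³·A⁻¹.
  W = kg·m²·s⁻³.
  Combining: K²·A·V·W = K² · A · (kg·m²·s⁻³·A⁻¹) · (kg·m²·s⁻³) = kg²·m⁴·s⁻⁶·K².
Both reduce to kg²·m⁴·s⁻⁶·K².

Yes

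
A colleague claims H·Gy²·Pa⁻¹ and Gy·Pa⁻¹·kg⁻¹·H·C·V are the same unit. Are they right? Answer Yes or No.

Yes

Left side:
  H = kg·m²·s⁻²·A⁻².
  Gy = m²·s⁻².
  So Gy² = m⁴·s⁻⁴.
  Pa = kg·m⁻¹·s⁻².
  So Pa⁻¹ = kg⁻¹·m·s².
  Combining: H·Gy²·Pa⁻¹ = (kg·m²·s⁻²·A⁻²) · (m⁴·s⁻⁴) · (kg⁻¹·m·s²) = m⁷·s⁻⁴·A⁻².
Right side:
  Gy = J/kg (absorbed dose = energy per mass),
      = m²·s⁻².
  Pa = N/m² (pressure = force per area),
      = kg·m⁻¹·s⁻².
  So Pa⁻¹ = kg⁻¹·m·s².
  H = Wb/A (inductance = flux per current),
      = kg·m²·s⁻²·A⁻².
  C = A·s = s·A (charge = current × time).
  V = W/A (potential = power per current),
      = kg·m²·s⁻³·A⁻¹.
  Combining: Gy·Pa⁻¹·kg⁻¹·H·C·V = (m²·s⁻²) · (kg⁻¹·m·s²) · kg⁻¹ · (kg·m²·s⁻²·A⁻²) · (s·A) · (kg·m²·s⁻³·A⁻¹) = m⁷·s⁻⁴·A⁻².
Both reduce to m⁷·s⁻⁴·A⁻².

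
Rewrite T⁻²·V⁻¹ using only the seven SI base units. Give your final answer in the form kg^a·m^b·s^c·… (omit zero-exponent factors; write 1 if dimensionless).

T = kg·s⁻²·A⁻¹.
So T⁻² = kg⁻²·s⁴·A².
V = kg·m²·s⁻³·A⁻¹.
So V⁻¹ = kg⁻¹·m⁻²·s³·A.
Combining: T⁻²·V⁻¹ = (kg⁻²·s⁴·A²) · (kg⁻¹·m⁻²·s³·A) = kg⁻³·m⁻²·s⁷·A³.

kg⁻³·m⁻²·s⁷·A³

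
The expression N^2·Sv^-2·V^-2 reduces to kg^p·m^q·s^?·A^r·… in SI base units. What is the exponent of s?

N = kg·m·s⁻².
So N² = kg²·m²·s⁻⁴.
Sv = m²·s⁻².
So Sv⁻² = m⁻⁴·s⁴.
V = kg·m²·s⁻³·A⁻¹.
So V⁻² = kg⁻²·m⁻⁴·s⁶·A².
Combining: N²·Sv⁻²·V⁻² = (kg²·m²·s⁻⁴) · (m⁻⁴·s⁴) · (kg⁻²·m⁻⁴·s⁶·A²) = m⁻⁶·s⁶·A².
The exponent of s is 6.

6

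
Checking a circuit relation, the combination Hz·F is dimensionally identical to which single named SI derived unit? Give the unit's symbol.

Hz = 1/s = s⁻¹ (frequency is cycles per second).
F = C/V (capacitance = charge per voltage),
    = A·s/(kg·m²·s⁻³·A⁻¹) (substituting C and V),
    = kg⁻¹·m⁻²·s⁴·A².
Combining: Hz·F = s⁻¹ · (kg⁻¹·m⁻²·s⁴·A²) = kg⁻¹·m⁻²·s³·A².
kg⁻¹·m⁻²·s³·A² is the base-SI form of the siemens.

S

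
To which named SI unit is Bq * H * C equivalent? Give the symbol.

Bq = 1/s = s⁻¹ (activity is decays per second).
H = Wb/A (inductance = flux per current),
    = kg·m²·s⁻²·A⁻².
C = A·s = s·A (charge = current × time).
Combining: Bq·H·C = s⁻¹ · (kg·m²·s⁻²·A⁻²) · (s·A) = kg·m²·s⁻²·A⁻¹.
kg·m²·s⁻²·A⁻¹ is the base-SI form of the weber.

Wb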